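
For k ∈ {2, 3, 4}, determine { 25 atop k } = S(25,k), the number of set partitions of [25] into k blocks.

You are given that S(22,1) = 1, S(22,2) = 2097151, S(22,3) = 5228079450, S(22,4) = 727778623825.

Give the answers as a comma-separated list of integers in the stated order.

[23] T[23,1]:1*1+0=1 · T[23,2]:2*2097151+1=4194303 · T[23,3]:3*5228079450+2097151=15686335501 · T[23,4]:4*727778623825+5228079450=2916342574750
[24] T[24,1]:1*1+0=1 · T[24,2]:2*4194303+1=8388607 · T[24,3]:3*15686335501+4194303=47063200806 · T[24,4]:4*2916342574750+15686335501=11681056634501
[25] T[25,2]:2*8388607+1=16777215 · T[25,3]:3*47063200806+8388607=141197991025 · T[25,4]:4*11681056634501+47063200806=46771289738810
Read S(25,2) = 16777215, S(25,3) = 141197991025, S(25,4) = 46771289738810.

16777215, 141197991025, 46771289738810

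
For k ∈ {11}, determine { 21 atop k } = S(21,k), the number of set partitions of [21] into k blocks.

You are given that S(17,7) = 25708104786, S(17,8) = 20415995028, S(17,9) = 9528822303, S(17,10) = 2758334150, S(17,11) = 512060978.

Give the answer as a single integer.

26826851689001

i=18: T(18,8)=25708104786+8·20415995028=189036065010 | T(18,9)=20415995028+9·9528822303=106175395755 | T(18,10)=9528822303+10·2758334150=37112163803 | T(18,11)=2758334150+11·512060978=8391004908
i=19: T(19,9)=189036065010+9·106175395755=1144614626805 | T(19,10)=106175395755+10·37112163803=477297033785 | T(19,11)=37112163803+11·8391004908=129413217791
i=20: T(20,10)=1144614626805+10·477297033785=5917584964655 | T(20,11)=477297033785+11·129413217791=1900842429486
i=21: T(21,11)=5917584964655+11·1900842429486=26826851689001
Read S(21,11) = 26826851689001.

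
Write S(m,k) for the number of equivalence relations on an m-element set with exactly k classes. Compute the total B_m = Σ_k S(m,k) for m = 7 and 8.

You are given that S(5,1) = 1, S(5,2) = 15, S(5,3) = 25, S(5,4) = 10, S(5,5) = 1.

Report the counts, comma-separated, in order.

r6: T_6,1=1×1+0=1; T_6,2=2×15+1=31; T_6,3=3×25+15=90; T_6,4=4×10+25=65; T_6,5=5×1+10=15; T_6,6=6×0+1=1
r7: T_7,1=1×1+0=1; T_7,2=2×31+1=63; T_7,3=3×90+31=301; T_7,4=4×65+90=350; T_7,5=5×15+65=140; T_7,6=6×1+15=21; T_7,7=7×0+1=1
r8: T_8,1=1×1+0=1; T_8,2=2×63+1=127; T_8,3=3×301+63=966; T_8,4=4×350+301=1701; T_8,5=5×140+350=1050; T_8,6=6×21+140=266; T_8,7=7×1+21=28; T_8,8=8×0+1=1
B_7 = ΣS(7,k) = 1+63+301+350+140+21+1 = 877
B_8 = ΣS(8,k) = 1+127+966+1701+1050+266+28+1 = 4140

877, 4140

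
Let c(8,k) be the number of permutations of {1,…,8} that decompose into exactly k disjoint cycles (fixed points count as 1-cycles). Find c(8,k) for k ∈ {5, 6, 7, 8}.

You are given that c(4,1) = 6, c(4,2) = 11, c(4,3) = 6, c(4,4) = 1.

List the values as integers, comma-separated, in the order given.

1960, 322, 28, 1

[5] T[5,2]:4*11+6=50 · T[5,3]:4*6+11=35 · T[5,4]:4*1+6=10 · T[5,5]:4*0+1=1
[6] T[6,3]:5*35+50=225 · T[6,4]:5*10+35=85 · T[6,5]:5*1+10=15 · T[6,6]:5*0+1=1
[7] T[7,4]:6*85+225=735 · T[7,5]:6*15+85=175 · T[7,6]:6*1+15=21 · T[7,7]:6*0+1=1
[8] T[8,5]:7*175+735=1960 · T[8,6]:7*21+175=322 · T[8,7]:7*1+21=28 · T[8,8]:7*0+1=1
Read c(8,5) = 1960, c(8,6) = 322, c(8,7) = 28, c(8,8) = 1.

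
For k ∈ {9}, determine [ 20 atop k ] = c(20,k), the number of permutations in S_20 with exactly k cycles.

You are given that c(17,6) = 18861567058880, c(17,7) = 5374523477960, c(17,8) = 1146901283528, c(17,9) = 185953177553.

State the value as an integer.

2503858755467550

[18] T[18,7]:17*5374523477960+18861567058880=110228466184200 · T[18,8]:17*1146901283528+5374523477960=24871845297936 · T[18,9]:17*185953177553+1146901283528=4308105301929
[19] T[19,8]:18*24871845297936+110228466184200=557921681547048 · T[19,9]:18*4308105301929+24871845297936=102417740732658
[20] T[20,9]:19*102417740732658+557921681547048=2503858755467550
Read c(20,9) = 2503858755467550.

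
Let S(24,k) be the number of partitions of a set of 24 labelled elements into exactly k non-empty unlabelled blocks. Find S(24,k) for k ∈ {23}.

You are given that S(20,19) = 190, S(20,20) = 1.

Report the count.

@21  (21,20):1·20+190→210, (21,21):0·21+1→1
@22  (22,21):1·21+210→231, (22,22):0·22+1→1
@23  (23,22):1·22+231→253, (23,23):0·23+1→1
@24  (24,23):1·23+253→276
Read S(24,23) = 276.

276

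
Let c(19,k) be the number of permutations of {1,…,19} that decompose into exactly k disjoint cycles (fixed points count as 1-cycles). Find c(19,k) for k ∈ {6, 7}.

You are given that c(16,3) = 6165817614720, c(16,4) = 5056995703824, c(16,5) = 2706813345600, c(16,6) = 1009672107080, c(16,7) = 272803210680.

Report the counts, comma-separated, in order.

@17  (17,4):5056995703824·16+6165817614720→87077748875904, (17,5):2706813345600·16+5056995703824→48366009233424, (17,6):1009672107080·16+2706813345600→18861567058880, (17,7):272803210680·16+1009672107080→5374523477960
@18  (18,5):48366009233424·17+87077748875904→909299905844112, (18,6):18861567058880·17+48366009233424→369012649234384, (18,7):5374523477960·17+18861567058880→110228466184200
@19  (19,6):369012649234384·18+909299905844112→7551527592063024, (19,7):110228466184200·18+369012649234384→2353125040549984
Read c(19,6) = 7551527592063024, c(19,7) = 2353125040549984.

7551527592063024, 2353125040549984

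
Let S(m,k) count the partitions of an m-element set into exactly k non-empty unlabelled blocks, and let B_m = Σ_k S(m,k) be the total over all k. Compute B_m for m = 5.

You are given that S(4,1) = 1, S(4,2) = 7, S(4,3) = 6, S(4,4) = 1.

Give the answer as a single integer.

52

i=5: T(5,1)=0+1·1=1 | T(5,2)=1+2·7=15 | T(5,3)=7+3·6=25 | T(5,4)=6+4·1=10 | T(5,5)=1+5·0=1
B_5 = ΣS(5,k) = 1+15+25+10+1 = 52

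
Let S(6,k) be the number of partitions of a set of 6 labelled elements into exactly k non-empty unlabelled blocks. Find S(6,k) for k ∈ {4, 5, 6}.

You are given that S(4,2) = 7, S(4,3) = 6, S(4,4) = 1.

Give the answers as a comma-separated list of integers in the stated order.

65, 15, 1

@5  (5,3):6·3+7→25, (5,4):1·4+6→10, (5,5):0·5+1→1
@6  (6,4):10·4+25→65, (6,5):1·5+10→15, (6,6):0·6+1→1
Read S(6,4) = 65, S(6,5) = 15, S(6,6) = 1.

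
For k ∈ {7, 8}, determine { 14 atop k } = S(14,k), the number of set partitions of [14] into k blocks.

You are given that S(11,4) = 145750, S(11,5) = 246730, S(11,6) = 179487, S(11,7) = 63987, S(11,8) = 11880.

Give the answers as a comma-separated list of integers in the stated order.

49329280, 20912320

r12: T_12,5=5×246730+145750=1379400; T_12,6=6×179487+246730=1323652; T_12,7=7×63987+179487=627396; T_12,8=8×11880+63987=159027
r13: T_13,6=6×1323652+1379400=9321312; T_13,7=7×627396+1323652=5715424; T_13,8=8×159027+627396=1899612
r14: T_14,7=7×5715424+9321312=49329280; T_14,8=8×1899612+5715424=20912320
Read S(14,7) = 49329280, S(14,8) = 20912320.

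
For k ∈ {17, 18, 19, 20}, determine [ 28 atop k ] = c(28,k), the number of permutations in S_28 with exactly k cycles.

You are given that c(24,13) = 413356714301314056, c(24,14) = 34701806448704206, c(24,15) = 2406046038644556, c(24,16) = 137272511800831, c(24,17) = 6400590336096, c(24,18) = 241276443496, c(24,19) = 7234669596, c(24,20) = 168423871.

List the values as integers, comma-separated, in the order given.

25117208862499312650, 1340675942971287195, 60383004803151030, 2280730371654735

r25: T_25,14=24×34701806448704206+413356714301314056=1246200069070215000; T_25,15=24×2406046038644556+34701806448704206=92446911376173550; T_25,16=24×137272511800831+2406046038644556=5700586321864500; T_25,17=24×6400590336096+137272511800831=290886679867135; T_25,18=24×241276443496+6400590336096=12191224980000; T_25,19=24×7234669596+241276443496=414908513800; T_25,20=24×168423871+7234669596=11276842500
r26: T_26,15=25×92446911376173550+1246200069070215000=3557372853474553750; T_26,16=25×5700586321864500+92446911376173550=234961569422786050; T_26,17=25×290886679867135+5700586321864500=12972753318542875; T_26,18=25×12191224980000+290886679867135=595667304367135; T_26,19=25×414908513800+12191224980000=22563937825000; T_26,20=25×11276842500+414908513800=696829576300
r27: T_27,16=26×234961569422786050+3557372853474553750=9666373658466991050; T_27,17=26×12972753318542875+234961569422786050=572253155704900800; T_27,18=26×595667304367135+12972753318542875=28460103232088385; T_27,19=26×22563937825000+595667304367135=1182329687817135; T_27,20=26×696829576300+22563937825000=40681506808800
r28: T_28,17=27×572253155704900800+9666373658466991050=25117208862499312650; T_28,18=27×28460103232088385+572253155704900800=1340675942971287195; T_28,19=27×1182329687817135+28460103232088385=60383004803151030; T_28,20=27×40681506808800+1182329687817135=2280730371654735
Read c(28,17) = 25117208862499312650, c(28,18) = 1340675942971287195, c(28,19) = 60383004803151030, c(28,20) = 2280730371654735.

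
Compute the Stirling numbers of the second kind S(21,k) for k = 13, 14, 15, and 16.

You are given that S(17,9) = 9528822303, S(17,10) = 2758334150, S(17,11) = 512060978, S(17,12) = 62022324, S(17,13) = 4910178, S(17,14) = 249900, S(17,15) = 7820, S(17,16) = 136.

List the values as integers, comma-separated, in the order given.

[18] T[18,10]:10*2758334150+9528822303=37112163803 · T[18,11]:11*512060978+2758334150=8391004908 · T[18,12]:12*62022324+512060978=1256328866 · T[18,13]:13*4910178+62022324=125854638 · T[18,14]:14*249900+4910178=8408778 · T[18,15]:15*7820+249900=367200 · T[18,16]:16*136+7820=9996
[19] T[19,11]:11*8391004908+37112163803=129413217791 · T[19,12]:12*1256328866+8391004908=23466951300 · T[19,13]:13*125854638+1256328866=2892439160 · T[19,14]:14*8408778+125854638=243577530 · T[19,15]:15*367200+8408778=13916778 · T[19,16]:16*9996+367200=527136
[20] T[20,12]:12*23466951300+129413217791=411016633391 · T[20,13]:13*2892439160+23466951300=61068660380 · T[20,14]:14*243577530+2892439160=6302524580 · T[20,15]:15*13916778+243577530=452329200 · T[20,16]:16*527136+13916778=22350954
[21] T[21,13]:13*61068660380+411016633391=1204909218331 · T[21,14]:14*6302524580+61068660380=149304004500 · T[21,15]:15*452329200+6302524580=13087462580 · T[21,16]:16*22350954+452329200=809944464
Read S(21,13) = 1204909218331, S(21,14) = 149304004500, S(21,15) = 13087462580, S(21,16) = 809944464.

1204909218331, 149304004500, 13087462580, 809944464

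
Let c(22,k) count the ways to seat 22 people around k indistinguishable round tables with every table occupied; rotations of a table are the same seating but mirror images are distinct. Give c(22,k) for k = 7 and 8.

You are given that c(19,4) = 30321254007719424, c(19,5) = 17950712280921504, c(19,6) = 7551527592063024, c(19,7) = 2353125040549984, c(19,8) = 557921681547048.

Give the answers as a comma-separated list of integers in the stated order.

28939583397335447760, 7744654310169576800

i=20: T(20,5)=30321254007719424+19·17950712280921504=371384787345228000 | T(20,6)=17950712280921504+19·7551527592063024=161429736530118960 | T(20,7)=7551527592063024+19·2353125040549984=52260903362512720 | T(20,8)=2353125040549984+19·557921681547048=12953636989943896
i=21: T(21,6)=371384787345228000+20·161429736530118960=3599979517947607200 | T(21,7)=161429736530118960+20·52260903362512720=1206647803780373360 | T(21,8)=52260903362512720+20·12953636989943896=311333643161390640
i=22: T(22,7)=3599979517947607200+21·1206647803780373360=28939583397335447760 | T(22,8)=1206647803780373360+21·311333643161390640=7744654310169576800
Read c(22,7) = 28939583397335447760, c(22,8) = 7744654310169576800.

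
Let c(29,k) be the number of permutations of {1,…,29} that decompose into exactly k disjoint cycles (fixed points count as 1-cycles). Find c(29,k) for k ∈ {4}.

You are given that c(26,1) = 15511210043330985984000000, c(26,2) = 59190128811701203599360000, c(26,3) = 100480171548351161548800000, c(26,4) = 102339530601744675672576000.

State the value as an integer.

@27  (27,2):59190128811701203599360000·26+15511210043330985984000000→1554454559147562279567360000, (27,3):100480171548351161548800000·26+59190128811701203599360000→2671674589068831403868160000, (27,4):102339530601744675672576000·26+100480171548351161548800000→2761307967193712729035776000
@28  (28,3):2671674589068831403868160000·27+1554454559147562279567360000→73689668464006010184007680000, (28,4):2761307967193712729035776000·27+2671674589068831403868160000→77226989703299075087834112000
@29  (29,4):77226989703299075087834112000·28+73689668464006010184007680000→2236045380156380112643362816000
Read c(29,4) = 2236045380156380112643362816000.

2236045380156380112643362816000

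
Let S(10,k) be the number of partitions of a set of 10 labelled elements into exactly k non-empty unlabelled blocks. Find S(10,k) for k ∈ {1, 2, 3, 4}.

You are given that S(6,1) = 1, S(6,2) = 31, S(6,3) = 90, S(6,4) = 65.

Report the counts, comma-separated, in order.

1, 511, 9330, 34105

[7] T[7,1]:1*1+0=1 · T[7,2]:2*31+1=63 · T[7,3]:3*90+31=301 · T[7,4]:4*65+90=350
[8] T[8,1]:1*1+0=1 · T[8,2]:2*63+1=127 · T[8,3]:3*301+63=966 · T[8,4]:4*350+301=1701
[9] T[9,1]:1*1+0=1 · T[9,2]:2*127+1=255 · T[9,3]:3*966+127=3025 · T[9,4]:4*1701+966=7770
[10] T[10,1]:1*1+0=1 · T[10,2]:2*255+1=511 · T[10,3]:3*3025+255=9330 · T[10,4]:4*7770+3025=34105
Read S(10,1) = 1, S(10,2) = 511, S(10,3) = 9330, S(10,4) = 34105.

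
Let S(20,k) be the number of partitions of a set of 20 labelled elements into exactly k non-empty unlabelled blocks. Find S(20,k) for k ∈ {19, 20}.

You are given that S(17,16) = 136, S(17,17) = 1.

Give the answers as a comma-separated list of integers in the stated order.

190, 1

@18  (18,17):1·17+136→153, (18,18):0·18+1→1
@19  (19,18):1·18+153→171, (19,19):0·19+1→1
@20  (20,19):1·19+171→190, (20,20):0·20+1→1
Read S(20,19) = 190, S(20,20) = 1.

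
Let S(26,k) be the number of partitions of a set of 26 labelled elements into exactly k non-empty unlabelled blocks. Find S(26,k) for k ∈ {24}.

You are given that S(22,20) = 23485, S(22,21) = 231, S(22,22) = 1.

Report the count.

47450

[23] T[23,21]:21*231+23485=28336 · T[23,22]:22*1+231=253 · T[23,23]:23*0+1=1
[24] T[24,22]:22*253+28336=33902 · T[24,23]:23*1+253=276 · T[24,24]:24*0+1=1
[25] T[25,23]:23*276+33902=40250 · T[25,24]:24*1+276=300
[26] T[26,24]:24*300+40250=47450
Read S(26,24) = 47450.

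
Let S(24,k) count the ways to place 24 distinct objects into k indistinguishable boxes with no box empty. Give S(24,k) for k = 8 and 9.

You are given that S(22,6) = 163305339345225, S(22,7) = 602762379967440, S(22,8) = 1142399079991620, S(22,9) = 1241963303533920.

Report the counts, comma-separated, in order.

82318282158320505, 120622574326072500

[23] T[23,7]:7*602762379967440+163305339345225=4382641999117305 · T[23,8]:8*1142399079991620+602762379967440=9741955019900400 · T[23,9]:9*1241963303533920+1142399079991620=12320068811796900
[24] T[24,8]:8*9741955019900400+4382641999117305=82318282158320505 · T[24,9]:9*12320068811796900+9741955019900400=120622574326072500
Read S(24,8) = 82318282158320505, S(24,9) = 120622574326072500.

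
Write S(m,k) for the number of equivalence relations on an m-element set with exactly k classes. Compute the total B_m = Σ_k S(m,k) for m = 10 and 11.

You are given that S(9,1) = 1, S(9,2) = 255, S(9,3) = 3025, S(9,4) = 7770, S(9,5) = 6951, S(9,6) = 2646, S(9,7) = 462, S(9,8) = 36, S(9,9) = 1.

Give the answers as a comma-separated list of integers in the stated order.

[10] T[10,1]:1*1+0=1 · T[10,2]:2*255+1=511 · T[10,3]:3*3025+255=9330 · T[10,4]:4*7770+3025=34105 · T[10,5]:5*6951+7770=42525 · T[10,6]:6*2646+6951=22827 · T[10,7]:7*462+2646=5880 · T[10,8]:8*36+462=750 · T[10,9]:9*1+36=45 · T[10,10]:10*0+1=1
[11] T[11,1]:1*1+0=1 · T[11,2]:2*511+1=1023 · T[11,3]:3*9330+511=28501 · T[11,4]:4*34105+9330=145750 · T[11,5]:5*42525+34105=246730 · T[11,6]:6*22827+42525=179487 · T[11,7]:7*5880+22827=63987 · T[11,8]:8*750+5880=11880 · T[11,9]:9*45+750=1155 · T[11,10]:10*1+45=55 · T[11,11]:11*0+1=1
B_10 = ΣS(10,k) = 1+511+9330+34105+42525+22827+5880+750+45+1 = 115975
B_11 = ΣS(11,k) = 1+1023+28501+145750+246730+179487+63987+11880+1155+55+1 = 678570

115975, 678570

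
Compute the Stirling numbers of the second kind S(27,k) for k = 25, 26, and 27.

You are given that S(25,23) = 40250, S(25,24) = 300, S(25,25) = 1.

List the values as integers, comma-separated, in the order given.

55575, 351, 1

row 26: T[26][24]=24·300+40250=47450  T[26][25]=25·1+300=325  T[26][26]=26·0+1=1
row 27: T[27][25]=25·325+47450=55575  T[27][26]=26·1+325=351  T[27][27]=27·0+1=1
Read S(27,25) = 55575, S(27,26) = 351, S(27,27) = 1.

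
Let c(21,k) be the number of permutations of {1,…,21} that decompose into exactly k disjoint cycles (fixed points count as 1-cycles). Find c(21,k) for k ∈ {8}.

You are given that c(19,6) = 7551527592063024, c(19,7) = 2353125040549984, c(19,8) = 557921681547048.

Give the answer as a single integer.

311333643161390640

[20] T[20,7]:19*2353125040549984+7551527592063024=52260903362512720 · T[20,8]:19*557921681547048+2353125040549984=12953636989943896
[21] T[21,8]:20*12953636989943896+52260903362512720=311333643161390640
Read c(21,8) = 311333643161390640.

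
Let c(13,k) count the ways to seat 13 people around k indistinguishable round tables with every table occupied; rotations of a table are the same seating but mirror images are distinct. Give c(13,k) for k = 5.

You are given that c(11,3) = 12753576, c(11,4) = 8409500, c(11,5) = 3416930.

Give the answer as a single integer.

657206836

[12] T[12,4]:11*8409500+12753576=105258076 · T[12,5]:11*3416930+8409500=45995730
[13] T[13,5]:12*45995730+105258076=657206836
Read c(13,5) = 657206836.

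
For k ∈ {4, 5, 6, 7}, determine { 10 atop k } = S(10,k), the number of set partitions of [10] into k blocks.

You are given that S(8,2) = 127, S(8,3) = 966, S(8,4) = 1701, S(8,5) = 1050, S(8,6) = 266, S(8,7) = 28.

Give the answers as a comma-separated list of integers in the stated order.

@9  (9,3):966·3+127→3025, (9,4):1701·4+966→7770, (9,5):1050·5+1701→6951, (9,6):266·6+1050→2646, (9,7):28·7+266→462
@10  (10,4):7770·4+3025→34105, (10,5):6951·5+7770→42525, (10,6):2646·6+6951→22827, (10,7):462·7+2646→5880
Read S(10,4) = 34105, S(10,5) = 42525, S(10,6) = 22827, S(10,7) = 5880.

34105, 42525, 22827, 5880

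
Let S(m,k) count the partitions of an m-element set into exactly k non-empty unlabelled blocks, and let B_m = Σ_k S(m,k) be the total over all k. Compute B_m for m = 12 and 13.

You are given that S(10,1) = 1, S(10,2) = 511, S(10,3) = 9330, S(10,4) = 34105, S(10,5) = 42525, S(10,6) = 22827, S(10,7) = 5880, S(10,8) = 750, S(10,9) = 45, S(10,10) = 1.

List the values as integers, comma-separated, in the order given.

4213597, 27644437

i=11: T(11,1)=0+1·1=1 | T(11,2)=1+2·511=1023 | T(11,3)=511+3·9330=28501 | T(11,4)=9330+4·34105=145750 | T(11,5)=34105+5·42525=246730 | T(11,6)=42525+6·22827=179487 | T(11,7)=22827+7·5880=63987 | T(11,8)=5880+8·750=11880 | T(11,9)=750+9·45=1155 | T(11,10)=45+10·1=55 | T(11,11)=1+11·0=1
i=12: T(12,1)=0+1·1=1 | T(12,2)=1+2·1023=2047 | T(12,3)=1023+3·28501=86526 | T(12,4)=28501+4·145750=611501 | T(12,5)=145750+5·246730=1379400 | T(12,6)=246730+6·179487=1323652 | T(12,7)=179487+7·63987=627396 | T(12,8)=63987+8·11880=159027 | T(12,9)=11880+9·1155=22275 | T(12,10)=1155+10·55=1705 | T(12,11)=55+11·1=66 | T(12,12)=1+12·0=1
i=13: T(13,1)=0+1·1=1 | T(13,2)=1+2·2047=4095 | T(13,3)=2047+3·86526=261625 | T(13,4)=86526+4·611501=2532530 | T(13,5)=611501+5·1379400=7508501 | T(13,6)=1379400+6·1323652=9321312 | T(13,7)=1323652+7·627396=5715424 | T(13,8)=627396+8·159027=1899612 | T(13,9)=159027+9·22275=359502 | T(13,10)=22275+10·1705=39325 | T(13,11)=1705+11·66=2431 | T(13,12)=66+12·1=78 | T(13,13)=1+13·0=1
B_12 = ΣS(12,k) = 1+2047+86526+611501+1379400+1323652+627396+159027+22275+1705+66+1 = 4213597
B_13 = ΣS(13,k) = 1+4095+261625+2532530+7508501+9321312+5715424+1899612+359502+39325+2431+78+1 = 27644437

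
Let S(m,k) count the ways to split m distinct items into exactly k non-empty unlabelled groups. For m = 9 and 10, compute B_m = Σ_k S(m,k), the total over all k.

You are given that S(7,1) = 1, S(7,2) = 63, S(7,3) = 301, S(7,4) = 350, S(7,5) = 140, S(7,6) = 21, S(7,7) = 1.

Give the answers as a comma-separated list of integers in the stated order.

21147, 115975

i=8: T(8,1)=0+1·1=1 | T(8,2)=1+2·63=127 | T(8,3)=63+3·301=966 | T(8,4)=301+4·350=1701 | T(8,5)=350+5·140=1050 | T(8,6)=140+6·21=266 | T(8,7)=21+7·1=28 | T(8,8)=1+8·0=1
i=9: T(9,1)=0+1·1=1 | T(9,2)=1+2·127=255 | T(9,3)=127+3·966=3025 | T(9,4)=966+4·1701=7770 | T(9,5)=1701+5·1050=6951 | T(9,6)=1050+6·266=2646 | T(9,7)=266+7·28=462 | T(9,8)=28+8·1=36 | T(9,9)=1+9·0=1
i=10: T(10,1)=0+1·1=1 | T(10,2)=1+2·255=511 | T(10,3)=255+3·3025=9330 | T(10,4)=3025+4·7770=34105 | T(10,5)=7770+5·6951=42525 | T(10,6)=6951+6·2646=22827 | T(10,7)=2646+7·462=5880 | T(10,8)=462+8·36=750 | T(10,9)=36+9·1=45 | T(10,10)=1+10·0=1
B_9 = ΣS(9,k) = 1+255+3025+7770+6951+2646+462+36+1 = 21147
B_10 = ΣS(10,k) = 1+511+9330+34105+42525+22827+5880+750+45+1 = 115975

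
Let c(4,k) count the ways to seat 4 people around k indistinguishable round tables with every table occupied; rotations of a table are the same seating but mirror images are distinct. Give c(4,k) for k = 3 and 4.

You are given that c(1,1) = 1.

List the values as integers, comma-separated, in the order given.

row 2: T[2][1]=1·1+0=1  T[2][2]=1·0+1=1
row 3: T[3][2]=2·1+1=3  T[3][3]=2·0+1=1
row 4: T[4][3]=3·1+3=6  T[4][4]=3·0+1=1
Read c(4,3) = 6, c(4,4) = 1.

6, 1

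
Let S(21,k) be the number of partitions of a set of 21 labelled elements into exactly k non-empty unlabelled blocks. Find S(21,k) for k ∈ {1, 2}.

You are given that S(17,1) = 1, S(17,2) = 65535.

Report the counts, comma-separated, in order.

i=18: T(18,1)=0+1·1=1 | T(18,2)=1+2·65535=131071
i=19: T(19,1)=0+1·1=1 | T(19,2)=1+2·131071=262143
i=20: T(20,1)=0+1·1=1 | T(20,2)=1+2·262143=524287
i=21: T(21,1)=0+1·1=1 | T(21,2)=1+2·524287=1048575
Read S(21,1) = 1, S(21,2) = 1048575.

1, 1048575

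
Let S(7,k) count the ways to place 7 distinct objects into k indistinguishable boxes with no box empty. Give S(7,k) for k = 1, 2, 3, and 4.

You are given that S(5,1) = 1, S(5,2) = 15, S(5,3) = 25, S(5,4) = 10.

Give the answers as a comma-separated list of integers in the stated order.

1, 63, 301, 350

@6  (6,1):1·1+0→1, (6,2):15·2+1→31, (6,3):25·3+15→90, (6,4):10·4+25→65
@7  (7,1):1·1+0→1, (7,2):31·2+1→63, (7,3):90·3+31→301, (7,4):65·4+90→350
Read S(7,1) = 1, S(7,2) = 63, S(7,3) = 301, S(7,4) = 350.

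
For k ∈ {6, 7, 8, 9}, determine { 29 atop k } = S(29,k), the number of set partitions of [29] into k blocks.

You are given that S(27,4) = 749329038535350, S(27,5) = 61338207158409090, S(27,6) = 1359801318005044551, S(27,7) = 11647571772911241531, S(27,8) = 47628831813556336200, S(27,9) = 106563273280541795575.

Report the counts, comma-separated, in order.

i=28: T(28,5)=749329038535350+5·61338207158409090=307440364830580800 | T(28,6)=61338207158409090+6·1359801318005044551=8220146115188676396 | T(28,7)=1359801318005044551+7·11647571772911241531=82892803728383735268 | T(28,8)=11647571772911241531+8·47628831813556336200=392678226281361931131 | T(28,9)=47628831813556336200+9·106563273280541795575=1006698291338432496375
i=29: T(29,6)=307440364830580800+6·8220146115188676396=49628317055962639176 | T(29,7)=8220146115188676396+7·82892803728383735268=588469772213874823272 | T(29,8)=82892803728383735268+8·392678226281361931131=3224318613979279184316 | T(29,9)=392678226281361931131+9·1006698291338432496375=9452962848327254398506
Read S(29,6) = 49628317055962639176, S(29,7) = 588469772213874823272, S(29,8) = 3224318613979279184316, S(29,9) = 9452962848327254398506.

49628317055962639176, 588469772213874823272, 3224318613979279184316, 9452962848327254398506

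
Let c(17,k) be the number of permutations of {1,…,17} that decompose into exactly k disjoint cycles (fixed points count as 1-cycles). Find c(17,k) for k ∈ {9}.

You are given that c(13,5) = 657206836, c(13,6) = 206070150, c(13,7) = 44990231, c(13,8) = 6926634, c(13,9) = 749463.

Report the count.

185953177553

i=14: T(14,6)=657206836+13·206070150=3336118786 | T(14,7)=206070150+13·44990231=790943153 | T(14,8)=44990231+13·6926634=135036473 | T(14,9)=6926634+13·749463=16669653
i=15: T(15,7)=3336118786+14·790943153=14409322928 | T(15,8)=790943153+14·135036473=2681453775 | T(15,9)=135036473+14·16669653=368411615
i=16: T(16,8)=14409322928+15·2681453775=54631129553 | T(16,9)=2681453775+15·368411615=8207628000
i=17: T(17,9)=54631129553+16·8207628000=185953177553
Read c(17,9) = 185953177553.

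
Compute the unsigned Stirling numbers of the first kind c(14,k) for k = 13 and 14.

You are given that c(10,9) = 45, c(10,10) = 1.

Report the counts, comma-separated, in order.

[11] T[11,10]:10*1+45=55 · T[11,11]:10*0+1=1
[12] T[12,11]:11*1+55=66 · T[12,12]:11*0+1=1
[13] T[13,12]:12*1+66=78 · T[13,13]:12*0+1=1
[14] T[14,13]:13*1+78=91 · T[14,14]:13*0+1=1
Read c(14,13) = 91, c(14,14) = 1.

91, 1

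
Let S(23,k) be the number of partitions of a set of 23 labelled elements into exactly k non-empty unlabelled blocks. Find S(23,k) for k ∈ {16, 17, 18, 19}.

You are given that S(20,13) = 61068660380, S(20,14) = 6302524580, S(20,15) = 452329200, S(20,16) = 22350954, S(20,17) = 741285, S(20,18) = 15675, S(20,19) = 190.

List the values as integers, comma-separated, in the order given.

@21  (21,14):6302524580·14+61068660380→149304004500, (21,15):452329200·15+6302524580→13087462580, (21,16):22350954·16+452329200→809944464, (21,17):741285·17+22350954→34952799, (21,18):15675·18+741285→1023435, (21,19):190·19+15675→19285
@22  (22,15):13087462580·15+149304004500→345615943200, (22,16):809944464·16+13087462580→26046574004, (22,17):34952799·17+809944464→1404142047, (22,18):1023435·18+34952799→53374629, (22,19):19285·19+1023435→1389850
@23  (23,16):26046574004·16+345615943200→762361127264, (23,17):1404142047·17+26046574004→49916988803, (23,18):53374629·18+1404142047→2364885369, (23,19):1389850·19+53374629→79781779
Read S(23,16) = 762361127264, S(23,17) = 49916988803, S(23,18) = 2364885369, S(23,19) = 79781779.

762361127264, 49916988803, 2364885369, 79781779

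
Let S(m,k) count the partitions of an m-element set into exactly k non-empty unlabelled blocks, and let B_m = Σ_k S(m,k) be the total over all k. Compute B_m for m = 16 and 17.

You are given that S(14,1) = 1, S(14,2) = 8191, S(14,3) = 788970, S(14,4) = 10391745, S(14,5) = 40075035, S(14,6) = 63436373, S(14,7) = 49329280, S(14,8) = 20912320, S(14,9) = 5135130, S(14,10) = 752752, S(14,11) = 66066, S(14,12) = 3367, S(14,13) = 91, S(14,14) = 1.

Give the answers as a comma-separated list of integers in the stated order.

10480142147, 82864869804

i=15: T(15,1)=0+1·1=1 | T(15,2)=1+2·8191=16383 | T(15,3)=8191+3·788970=2375101 | T(15,4)=788970+4·10391745=42355950 | T(15,5)=10391745+5·40075035=210766920 | T(15,6)=40075035+6·63436373=420693273 | T(15,7)=63436373+7·49329280=408741333 | T(15,8)=49329280+8·20912320=216627840 | T(15,9)=20912320+9·5135130=67128490 | T(15,10)=5135130+10·752752=12662650 | T(15,11)=752752+11·66066=1479478 | T(15,12)=66066+12·3367=106470 | T(15,13)=3367+13·91=4550 | T(15,14)=91+14·1=105 | T(15,15)=1+15·0=1
i=16: T(16,1)=0+1·1=1 | T(16,2)=1+2·16383=32767 | T(16,3)=16383+3·2375101=7141686 | T(16,4)=2375101+4·42355950=171798901 | T(16,5)=42355950+5·210766920=1096190550 | T(16,6)=210766920+6·420693273=2734926558 | T(16,7)=420693273+7·408741333=3281882604 | T(16,8)=408741333+8·216627840=2141764053 | T(16,9)=216627840+9·67128490=820784250 | T(16,10)=67128490+10·12662650=193754990 | T(16,11)=12662650+11·1479478=28936908 | T(16,12)=1479478+12·106470=2757118 | T(16,13)=106470+13·4550=165620 | T(16,14)=4550+14·105=6020 | T(16,15)=105+15·1=120 | T(16,16)=1+16·0=1
i=17: T(17,1)=0+1·1=1 | T(17,2)=1+2·32767=65535 | T(17,3)=32767+3·7141686=21457825 | T(17,4)=7141686+4·171798901=694337290 | T(17,5)=171798901+5·1096190550=5652751651 | T(17,6)=1096190550+6·2734926558=17505749898 | T(17,7)=2734926558+7·3281882604=25708104786 | T(17,8)=3281882604+8·2141764053=20415995028 | T(17,9)=2141764053+9·820784250=9528822303 | T(17,10)=820784250+10·193754990=2758334150 | T(17,11)=193754990+11·28936908=512060978 | T(17,12)=28936908+12·2757118=62022324 | T(17,13)=2757118+13·165620=4910178 | T(17,14)=165620+14·6020=249900 | T(17,15)=6020+15·120=7820 | T(17,16)=120+16·1=136 | T(17,17)=1+17·0=1
B_16 = ΣS(16,k) = 1+32767+7141686+171798901+1096190550+2734926558+3281882604+2141764053+820784250+193754990+28936908+2757118+165620+6020+120+1 = 10480142147
B_17 = ΣS(17,k) = 1+65535+21457825+694337290+5652751651+17505749898+25708104786+20415995028+9528822303+2758334150+512060978+62022324+4910178+249900+7820+136+1 = 82864869804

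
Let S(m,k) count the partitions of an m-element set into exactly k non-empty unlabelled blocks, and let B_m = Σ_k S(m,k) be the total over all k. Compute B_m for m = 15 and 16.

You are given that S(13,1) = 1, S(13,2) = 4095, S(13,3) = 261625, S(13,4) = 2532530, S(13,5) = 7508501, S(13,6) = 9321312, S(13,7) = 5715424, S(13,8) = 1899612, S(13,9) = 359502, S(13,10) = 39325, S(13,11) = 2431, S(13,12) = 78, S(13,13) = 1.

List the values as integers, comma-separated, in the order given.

1382958545, 10480142147

row 14: T[14][1]=1·1+0=1  T[14][2]=2·4095+1=8191  T[14][3]=3·261625+4095=788970  T[14][4]=4·2532530+261625=10391745  T[14][5]=5·7508501+2532530=40075035  T[14][6]=6·9321312+7508501=63436373  T[14][7]=7·5715424+9321312=49329280  T[14][8]=8·1899612+5715424=20912320  T[14][9]=9·359502+1899612=5135130  T[14][10]=10·39325+359502=752752  T[14][11]=11·2431+39325=66066  T[14][12]=12·78+2431=3367  T[14][13]=13·1+78=91  T[14][14]=14·0+1=1
row 15: T[15][1]=1·1+0=1  T[15][2]=2·8191+1=16383  T[15][3]=3·788970+8191=2375101  T[15][4]=4·10391745+788970=42355950  T[15][5]=5·40075035+10391745=210766920  T[15][6]=6·63436373+40075035=420693273  T[15][7]=7·49329280+63436373=408741333  T[15][8]=8·20912320+49329280=216627840  T[15][9]=9·5135130+20912320=67128490  T[15][10]=10·752752+5135130=12662650  T[15][11]=11·66066+752752=1479478  T[15][12]=12·3367+66066=106470  T[15][13]=13·91+3367=4550  T[15][14]=14·1+91=105  T[15][15]=15·0+1=1
row 16: T[16][1]=1·1+0=1  T[16][2]=2·16383+1=32767  T[16][3]=3·2375101+16383=7141686  T[16][4]=4·42355950+2375101=171798901  T[16][5]=5·210766920+42355950=1096190550  T[16][6]=6·420693273+210766920=2734926558  T[16][7]=7·408741333+420693273=3281882604  T[16][8]=8·216627840+408741333=2141764053  T[16][9]=9·67128490+216627840=820784250  T[16][10]=10·12662650+67128490=193754990  T[16][11]=11·1479478+12662650=28936908  T[16][12]=12·106470+1479478=2757118  T[16][13]=13·4550+106470=165620  T[16][14]=14·105+4550=6020  T[16][15]=15·1+105=120  T[16][16]=16·0+1=1
B_15 = ΣS(15,k) = 1+16383+2375101+42355950+210766920+420693273+408741333+216627840+67128490+12662650+1479478+106470+4550+105+1 = 1382958545
B_16 = ΣS(16,k) = 1+32767+7141686+171798901+1096190550+2734926558+3281882604+2141764053+820784250+193754990+28936908+2757118+165620+6020+120+1 = 10480142147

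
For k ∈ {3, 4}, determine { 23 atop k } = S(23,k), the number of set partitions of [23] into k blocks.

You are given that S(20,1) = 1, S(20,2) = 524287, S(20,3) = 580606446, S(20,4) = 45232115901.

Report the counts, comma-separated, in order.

15686335501, 2916342574750

r21: T_21,1=1×1+0=1; T_21,2=2×524287+1=1048575; T_21,3=3×580606446+524287=1742343625; T_21,4=4×45232115901+580606446=181509070050
r22: T_22,2=2×1048575+1=2097151; T_22,3=3×1742343625+1048575=5228079450; T_22,4=4×181509070050+1742343625=727778623825
r23: T_23,3=3×5228079450+2097151=15686335501; T_23,4=4×727778623825+5228079450=2916342574750
Read S(23,3) = 15686335501, S(23,4) = 2916342574750.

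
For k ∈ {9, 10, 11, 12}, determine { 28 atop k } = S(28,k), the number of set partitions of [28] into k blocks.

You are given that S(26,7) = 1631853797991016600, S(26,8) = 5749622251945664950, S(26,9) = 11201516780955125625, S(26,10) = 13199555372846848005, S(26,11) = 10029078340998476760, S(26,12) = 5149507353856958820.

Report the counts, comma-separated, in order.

1006698291338432496375, 1538533978374777852325, 1501910658871554621690, 985397416171213883565

i=27: T(27,8)=1631853797991016600+8·5749622251945664950=47628831813556336200 | T(27,9)=5749622251945664950+9·11201516780955125625=106563273280541795575 | T(27,10)=11201516780955125625+10·13199555372846848005=143197070509423605675 | T(27,11)=13199555372846848005+11·10029078340998476760=123519417123830092365 | T(27,12)=10029078340998476760+12·5149507353856958820=71823166587281982600
i=28: T(28,9)=47628831813556336200+9·106563273280541795575=1006698291338432496375 | T(28,10)=106563273280541795575+10·143197070509423605675=1538533978374777852325 | T(28,11)=143197070509423605675+11·123519417123830092365=1501910658871554621690 | T(28,12)=123519417123830092365+12·71823166587281982600=985397416171213883565
Read S(28,9) = 1006698291338432496375, S(28,10) = 1538533978374777852325, S(28,11) = 1501910658871554621690, S(28,12) = 985397416171213883565.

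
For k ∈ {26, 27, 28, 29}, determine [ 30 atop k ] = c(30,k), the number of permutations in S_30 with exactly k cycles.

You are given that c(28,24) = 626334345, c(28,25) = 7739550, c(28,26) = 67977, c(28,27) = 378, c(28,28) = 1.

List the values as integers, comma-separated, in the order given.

1122686019, 11921175, 90335, 435

[29] T[29,25]:28*7739550+626334345=843041745 · T[29,26]:28*67977+7739550=9642906 · T[29,27]:28*378+67977=78561 · T[29,28]:28*1+378=406 · T[29,29]:28*0+1=1
[30] T[30,26]:29*9642906+843041745=1122686019 · T[30,27]:29*78561+9642906=11921175 · T[30,28]:29*406+78561=90335 · T[30,29]:29*1+406=435
Read c(30,26) = 1122686019, c(30,27) = 11921175, c(30,28) = 90335, c(30,29) = 435.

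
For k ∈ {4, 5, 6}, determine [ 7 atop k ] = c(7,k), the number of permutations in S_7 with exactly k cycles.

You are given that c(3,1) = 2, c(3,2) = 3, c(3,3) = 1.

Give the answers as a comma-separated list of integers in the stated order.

735, 175, 21

@4  (4,1):2·3+0→6, (4,2):3·3+2→11, (4,3):1·3+3→6, (4,4):0·3+1→1
@5  (5,2):11·4+6→50, (5,3):6·4+11→35, (5,4):1·4+6→10, (5,5):0·4+1→1
@6  (6,3):35·5+50→225, (6,4):10·5+35→85, (6,5):1·5+10→15, (6,6):0·5+1→1
@7  (7,4):85·6+225→735, (7,5):15·6+85→175, (7,6):1·6+15→21
Read c(7,4) = 735, c(7,5) = 175, c(7,6) = 21.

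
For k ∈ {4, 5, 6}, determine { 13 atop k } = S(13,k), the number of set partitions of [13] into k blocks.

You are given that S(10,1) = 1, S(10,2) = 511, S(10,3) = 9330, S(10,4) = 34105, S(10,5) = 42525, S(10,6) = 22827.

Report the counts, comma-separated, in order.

@11  (11,2):511·2+1→1023, (11,3):9330·3+511→28501, (11,4):34105·4+9330→145750, (11,5):42525·5+34105→246730, (11,6):22827·6+42525→179487
@12  (12,3):28501·3+1023→86526, (12,4):145750·4+28501→611501, (12,5):246730·5+145750→1379400, (12,6):179487·6+246730→1323652
@13  (13,4):611501·4+86526→2532530, (13,5):1379400·5+611501→7508501, (13,6):1323652·6+1379400→9321312
Read S(13,4) = 2532530, S(13,5) = 7508501, S(13,6) = 9321312.

2532530, 7508501, 9321312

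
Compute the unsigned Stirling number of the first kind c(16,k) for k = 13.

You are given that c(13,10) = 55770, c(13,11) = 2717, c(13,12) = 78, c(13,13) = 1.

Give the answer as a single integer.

i=14: T(14,11)=55770+13·2717=91091 | T(14,12)=2717+13·78=3731 | T(14,13)=78+13·1=91
i=15: T(15,12)=91091+14·3731=143325 | T(15,13)=3731+14·91=5005
i=16: T(16,13)=143325+15·5005=218400
Read c(16,13) = 218400.

218400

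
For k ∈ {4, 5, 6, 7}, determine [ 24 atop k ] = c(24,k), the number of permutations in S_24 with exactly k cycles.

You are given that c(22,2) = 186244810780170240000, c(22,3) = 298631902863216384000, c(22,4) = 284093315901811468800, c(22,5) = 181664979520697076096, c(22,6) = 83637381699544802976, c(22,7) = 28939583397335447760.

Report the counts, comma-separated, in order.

157375898285941510732800, 105005310755917452984576, 50779532534302850198976, 18588776355051949776576

r23: T_23,3=22×298631902863216384000+186244810780170240000=6756146673770930688000; T_23,4=22×284093315901811468800+298631902863216384000=6548684852703068697600; T_23,5=22×181664979520697076096+284093315901811468800=4280722865357147142912; T_23,6=22×83637381699544802976+181664979520697076096=2021687376910682741568; T_23,7=22×28939583397335447760+83637381699544802976=720308216440924653696
r24: T_24,4=23×6548684852703068697600+6756146673770930688000=157375898285941510732800; T_24,5=23×4280722865357147142912+6548684852703068697600=105005310755917452984576; T_24,6=23×2021687376910682741568+4280722865357147142912=50779532534302850198976; T_24,7=23×720308216440924653696+2021687376910682741568=18588776355051949776576
Read c(24,4) = 157375898285941510732800, c(24,5) = 105005310755917452984576, c(24,6) = 50779532534302850198976, c(24,7) = 18588776355051949776576.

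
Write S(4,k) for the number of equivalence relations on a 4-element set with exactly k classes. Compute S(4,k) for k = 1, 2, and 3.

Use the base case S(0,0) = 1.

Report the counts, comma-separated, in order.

1, 7, 6

[1] T[1,1]:1*0+1=1
[2] T[2,1]:1*1+0=1 · T[2,2]:2*0+1=1
[3] T[3,1]:1*1+0=1 · T[3,2]:2*1+1=3 · T[3,3]:3*0+1=1
[4] T[4,1]:1*1+0=1 · T[4,2]:2*3+1=7 · T[4,3]:3*1+3=6
Read S(4,1) = 1, S(4,2) = 7, S(4,3) = 6.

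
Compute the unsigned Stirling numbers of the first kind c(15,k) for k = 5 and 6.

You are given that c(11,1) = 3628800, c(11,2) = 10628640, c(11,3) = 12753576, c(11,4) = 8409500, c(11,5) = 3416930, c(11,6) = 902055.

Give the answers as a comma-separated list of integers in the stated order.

159721605680, 56663366760

r12: T_12,2=11×10628640+3628800=120543840; T_12,3=11×12753576+10628640=150917976; T_12,4=11×8409500+12753576=105258076; T_12,5=11×3416930+8409500=45995730; T_12,6=11×902055+3416930=13339535
r13: T_13,3=12×150917976+120543840=1931559552; T_13,4=12×105258076+150917976=1414014888; T_13,5=12×45995730+105258076=657206836; T_13,6=12×13339535+45995730=206070150
r14: T_14,4=13×1414014888+1931559552=20313753096; T_14,5=13×657206836+1414014888=9957703756; T_14,6=13×206070150+657206836=3336118786
r15: T_15,5=14×9957703756+20313753096=159721605680; T_15,6=14×3336118786+9957703756=56663366760
Read c(15,5) = 159721605680, c(15,6) = 56663366760.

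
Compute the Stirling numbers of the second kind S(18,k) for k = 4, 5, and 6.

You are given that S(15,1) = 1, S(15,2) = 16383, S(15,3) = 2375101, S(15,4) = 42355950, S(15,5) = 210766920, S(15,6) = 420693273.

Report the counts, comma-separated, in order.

i=16: T(16,2)=1+2·16383=32767 | T(16,3)=16383+3·2375101=7141686 | T(16,4)=2375101+4·42355950=171798901 | T(16,5)=42355950+5·210766920=1096190550 | T(16,6)=210766920+6·420693273=2734926558
i=17: T(17,3)=32767+3·7141686=21457825 | T(17,4)=7141686+4·171798901=694337290 | T(17,5)=171798901+5·1096190550=5652751651 | T(17,6)=1096190550+6·2734926558=17505749898
i=18: T(18,4)=21457825+4·694337290=2798806985 | T(18,5)=694337290+5·5652751651=28958095545 | T(18,6)=5652751651+6·17505749898=110687251039
Read S(18,4) = 2798806985, S(18,5) = 28958095545, S(18,6) = 110687251039.

2798806985, 28958095545, 110687251039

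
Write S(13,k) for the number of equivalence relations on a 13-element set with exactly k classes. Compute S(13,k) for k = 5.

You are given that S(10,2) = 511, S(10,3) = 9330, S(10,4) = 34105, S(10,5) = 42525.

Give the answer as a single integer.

[11] T[11,3]:3*9330+511=28501 · T[11,4]:4*34105+9330=145750 · T[11,5]:5*42525+34105=246730
[12] T[12,4]:4*145750+28501=611501 · T[12,5]:5*246730+145750=1379400
[13] T[13,5]:5*1379400+611501=7508501
Read S(13,5) = 7508501.

7508501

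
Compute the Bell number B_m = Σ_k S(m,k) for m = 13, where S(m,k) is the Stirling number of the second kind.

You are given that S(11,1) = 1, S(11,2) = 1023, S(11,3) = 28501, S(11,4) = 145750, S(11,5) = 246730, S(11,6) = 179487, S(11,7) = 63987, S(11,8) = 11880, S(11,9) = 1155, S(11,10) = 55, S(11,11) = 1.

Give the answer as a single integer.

27644437

row 12: T[12][1]=1·1+0=1  T[12][2]=2·1023+1=2047  T[12][3]=3·28501+1023=86526  T[12][4]=4·145750+28501=611501  T[12][5]=5·246730+145750=1379400  T[12][6]=6·179487+246730=1323652  T[12][7]=7·63987+179487=627396  T[12][8]=8·11880+63987=159027  T[12][9]=9·1155+11880=22275  T[12][10]=10·55+1155=1705  T[12][11]=11·1+55=66  T[12][12]=12·0+1=1
row 13: T[13][1]=1·1+0=1  T[13][2]=2·2047+1=4095  T[13][3]=3·86526+2047=261625  T[13][4]=4·611501+86526=2532530  T[13][5]=5·1379400+611501=7508501  T[13][6]=6·1323652+1379400=9321312  T[13][7]=7·627396+1323652=5715424  T[13][8]=8·159027+627396=1899612  T[13][9]=9·22275+159027=359502  T[13][10]=10·1705+22275=39325  T[13][11]=11·66+1705=2431  T[13][12]=12·1+66=78  T[13][13]=13·0+1=1
B_13 = ΣS(13,k) = 1+4095+261625+2532530+7508501+9321312+5715424+1899612+359502+39325+2431+78+1 = 27644437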